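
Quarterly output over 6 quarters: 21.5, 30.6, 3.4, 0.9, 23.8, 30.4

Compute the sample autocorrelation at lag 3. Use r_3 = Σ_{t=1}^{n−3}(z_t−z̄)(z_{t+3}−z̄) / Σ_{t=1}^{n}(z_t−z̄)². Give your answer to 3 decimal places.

Mean z̄ = (21.5 + 30.6 + 3.4 + 0.9 + 23.8 + 30.4)/6 = 18.4333
Deviations from mean: 3.0667, 12.1667, -15.0333, -17.5333, 5.3667, 11.9667
Numerator Σ_{t=1}^{3}(z_t−z̄)(z_{t+3}−z̄) = -168.3733
Denominator Σ(z_t−z̄)² = 862.8533
r_3 = -168.3733 / 862.8533 = -0.195

-0.195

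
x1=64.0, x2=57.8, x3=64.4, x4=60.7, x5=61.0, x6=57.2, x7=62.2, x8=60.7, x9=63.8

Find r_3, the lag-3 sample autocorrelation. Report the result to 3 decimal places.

Mean x̄ = (64.0 + 57.8 + 64.4 + 60.7 + 61.0 + 57.2 + 62.2 + 60.7 + 63.8)/9 = 61.3111
Σ(x_t−x̄)(x_{t+3}−x̄) = (-1.6432) + (1.0923) + (-12.6988) + (-0.5432) + (0.1901) + (-10.2321) = -23.8348
Denominator Σ(x_t−x̄)² = 53.8289
r_3 = -23.8348 / 53.8289 = -0.443

-0.443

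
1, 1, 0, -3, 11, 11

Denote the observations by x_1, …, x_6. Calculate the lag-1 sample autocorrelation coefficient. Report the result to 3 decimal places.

0.252

Mean x̄ = (1 + 1 + 0 − 3 + 11 + 11)/6 = 3.5000
Numerator Σ_{t=1}^{5}(x_t−x̄)(x_{t+1}−x̄) = 45.2500
Denominator Σ(x_t−x̄)² = 179.5000
r_1 = 45.2500 / 179.5000 = 0.252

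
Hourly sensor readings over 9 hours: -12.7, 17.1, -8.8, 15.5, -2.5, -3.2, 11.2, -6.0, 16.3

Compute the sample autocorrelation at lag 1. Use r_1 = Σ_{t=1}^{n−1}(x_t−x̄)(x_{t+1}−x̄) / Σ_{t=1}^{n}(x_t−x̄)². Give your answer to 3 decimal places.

Mean x̄ = (-12.7 + 17.1 − 8.8 + 15.5 − 2.5 − 3.2 + 11.2 − 6.0 + 16.3)/9 = 2.9889
Numerator Σ_{t=1}^{8}(x_t−x̄)(x_{t+1}−x̄) = -814.2146
Denominator Σ(x_t−x̄)² = 1134.6089
r_1 = -814.2146 / 1134.6089 = -0.718

-0.718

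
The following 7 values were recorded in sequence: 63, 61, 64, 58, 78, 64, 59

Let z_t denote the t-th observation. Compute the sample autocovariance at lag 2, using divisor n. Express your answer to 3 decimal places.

Mean z̄ = (63 + 61 + 64 + 58 + 78 + 64 + 59)/7 = 63.8571
Deviations: -0.8571, -2.8571, 0.1429, -5.8571, 14.1429, 0.1429, -4.8571
Σ_{t=1}^{5}(z_t−z̄)(z_{t+2}−z̄) = -50.8980
γ_2 = -50.8980 / 7 = -7.271

-7.271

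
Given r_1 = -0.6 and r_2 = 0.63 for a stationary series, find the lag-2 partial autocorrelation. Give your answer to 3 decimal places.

0.422

φ_{22} = (r_2 − r_1²) / (1 − r_1²)
r_1² = (-0.6)² = 0.36
Numerator = 0.63 − 0.3600 = 0.2700; denominator = 1 − 0.3600 = 0.6400
φ_{22} = 0.2700 / 0.6400 = 0.422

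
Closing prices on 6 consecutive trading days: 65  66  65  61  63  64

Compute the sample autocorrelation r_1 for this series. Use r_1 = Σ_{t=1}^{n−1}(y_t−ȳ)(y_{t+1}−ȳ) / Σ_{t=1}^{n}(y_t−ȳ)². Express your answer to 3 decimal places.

0.250

Mean ȳ = (65 + 66 + 65 + 61 + 63 + 64)/6 = 64.0000
Deviations from mean: 1.0000, 2.0000, 1.0000, -3.0000, -1.0000, 0.0000
Σ(y_t−ȳ)(y_{t+1}−ȳ) = (2.0000) + (2.0000) + (-3.0000) + (3.0000) + (0.0000) = 4.0000
Denominator Σ(y_t−ȳ)² = 16.0000
r_1 = 4.0000 / 16.0000 = 0.250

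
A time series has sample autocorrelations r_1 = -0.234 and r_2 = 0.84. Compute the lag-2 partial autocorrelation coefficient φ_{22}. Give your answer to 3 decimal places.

φ_{22} = (r_2 − r_1²) / (1 − r_1²)
r_1² = (-0.234)² = 0.054756
Numerator = 0.84 − 0.0548 = 0.7852; denominator = 1 − 0.0548 = 0.9452
φ_{22} = 0.7852 / 0.9452 = 0.831

0.831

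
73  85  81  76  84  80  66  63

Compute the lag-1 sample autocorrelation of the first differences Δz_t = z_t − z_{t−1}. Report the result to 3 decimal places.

First differences Δz: 12, -4, -5, 8, -4, -14, -3
Mean of differences = -1.4286
Numerator Σ(Δz_t−Δz̄)(Δz_{t+1}−Δz̄) = -31.1837
Denominator Σ(Δz_t−Δz̄)² = 455.7143
r_1(Δz) = -31.1837 / 455.7143 = -0.068

-0.068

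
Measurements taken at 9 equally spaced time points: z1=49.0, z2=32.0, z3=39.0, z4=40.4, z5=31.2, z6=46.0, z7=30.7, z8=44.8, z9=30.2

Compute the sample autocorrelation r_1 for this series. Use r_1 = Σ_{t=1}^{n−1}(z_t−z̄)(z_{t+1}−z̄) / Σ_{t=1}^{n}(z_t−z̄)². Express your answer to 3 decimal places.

-0.694

Mean z̄ = (49.0 + 32.0 + 39.0 + 40.4 + 31.2 + 46.0 + 30.7 + 44.8 + 30.2)/9 = 38.1444
Numerator Σ_{t=1}^{8}(z_t−z̄)(z_{t+1}−z̄) = -301.1464
Denominator Σ(z_t−z̄)² = 434.1822
r_1 = -301.1464 / 434.1822 = -0.694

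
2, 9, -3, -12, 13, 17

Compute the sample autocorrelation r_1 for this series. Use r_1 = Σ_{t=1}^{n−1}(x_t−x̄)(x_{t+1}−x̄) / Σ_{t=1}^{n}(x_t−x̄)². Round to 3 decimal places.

0.074

Mean x̄ = (2 + 9 − 3 − 12 + 13 + 17)/6 = 4.3333
Deviations from mean: -2.3333, 4.6667, -7.3333, -16.3333, 8.6667, 12.6667
Σ(x_t−x̄)(x_{t+1}−x̄) = (-10.8889) + (-34.2222) + (119.7778) + (-141.5556) + (109.7778) = 42.8889
Denominator Σ(x_t−x̄)² = 583.3333
r_1 = 42.8889 / 583.3333 = 0.074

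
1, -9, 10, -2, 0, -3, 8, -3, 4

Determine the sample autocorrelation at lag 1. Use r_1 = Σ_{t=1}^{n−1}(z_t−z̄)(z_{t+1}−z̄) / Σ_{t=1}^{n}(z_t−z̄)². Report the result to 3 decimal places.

-0.643

Mean z̄ = (1 − 9 + 10 − 2 + 0 − 3 + 8 − 3 + 4)/9 = 0.6667
Numerator Σ_{t=1}^{8}(z_t−z̄)(z_{t+1}−z̄) = -180.1111
Denominator Σ(z_t−z̄)² = 280.0000
r_1 = -180.1111 / 280.0000 = -0.643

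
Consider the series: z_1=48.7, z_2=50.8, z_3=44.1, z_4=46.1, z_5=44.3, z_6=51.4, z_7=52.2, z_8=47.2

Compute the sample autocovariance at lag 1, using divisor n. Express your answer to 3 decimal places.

Mean z̄ = (48.7 + 50.8 + 44.1 + 46.1 + 44.3 + 51.4 + 52.2 + 47.2)/8 = 48.1000
Σ_{t=1}^{7}(z_t−z̄)(z_{t+1}−z̄) = 3.7200
γ_1 = 3.7200 / 8 = 0.465

0.465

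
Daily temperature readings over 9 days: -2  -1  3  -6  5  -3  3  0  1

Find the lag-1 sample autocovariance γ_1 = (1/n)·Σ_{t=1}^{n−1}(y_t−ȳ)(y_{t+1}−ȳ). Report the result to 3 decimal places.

Mean ȳ = (-2 − 1 + 3 − 6 + 5 − 3 + 3 + 0 + 1)/9 = 0.0000
Σ_{t=1}^{8}(y_t−ȳ)(y_{t+1}−ȳ) = -73.0000
γ_1 = -73.0000 / 9 = -8.111

-8.111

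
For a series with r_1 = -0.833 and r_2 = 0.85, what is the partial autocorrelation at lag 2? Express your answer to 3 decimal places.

φ_{22} = (r_2 − r_1²) / (1 − r_1²)
r_1² = (-0.833)² = 0.693889
Numerator = 0.85 − 0.6939 = 0.1561; denominator = 1 − 0.6939 = 0.3061
φ_{22} = 0.1561 / 0.3061 = 0.510

0.510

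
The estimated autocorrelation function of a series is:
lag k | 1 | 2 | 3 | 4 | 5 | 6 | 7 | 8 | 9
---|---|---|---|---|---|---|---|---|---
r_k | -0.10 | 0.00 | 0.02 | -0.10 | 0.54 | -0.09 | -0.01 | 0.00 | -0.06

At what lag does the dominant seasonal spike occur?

5

The largest autocorrelation is r_5 = 0.54; the remaining lags stay at or below 0.02.
The dominant spike at lag 5 indicates a seasonal period of 5.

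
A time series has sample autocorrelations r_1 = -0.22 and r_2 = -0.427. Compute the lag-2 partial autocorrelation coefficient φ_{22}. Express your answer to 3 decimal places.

φ_{22} = (r_2 − r_1²) / (1 − r_1²)
r_1² = (-0.22)² = 0.0484
Numerator = -0.427 − 0.0484 = -0.4754; denominator = 1 − 0.0484 = 0.9516
φ_{22} = -0.4754 / 0.9516 = -0.500

-0.500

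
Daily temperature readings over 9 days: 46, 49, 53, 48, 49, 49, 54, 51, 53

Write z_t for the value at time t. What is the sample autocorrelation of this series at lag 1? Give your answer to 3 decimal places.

Mean z̄ = (46 + 49 + 53 + 48 + 49 + 49 + 54 + 51 + 53)/9 = 50.2222
Numerator Σ_{t=1}^{8}(z_t−z̄)(z_{t+1}−z̄) = 0.2840
Denominator Σ(z_t−z̄)² = 57.5556
r_1 = 0.2840 / 57.5556 = 0.005

0.005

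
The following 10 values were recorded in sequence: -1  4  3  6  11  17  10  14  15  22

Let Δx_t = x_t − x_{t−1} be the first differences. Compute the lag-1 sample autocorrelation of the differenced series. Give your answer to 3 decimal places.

First differences Δx: 5, -1, 3, 5, 6, -7, 4, 1, 7
Mean of differences = 2.5556
Numerator Σ(Δx_t−Δx̄)(Δx_{t+1}−Δx̄) = -56.6420
Denominator Σ(Δx_t−Δx̄)² = 152.2222
r_1(Δx) = -56.6420 / 152.2222 = -0.372

-0.372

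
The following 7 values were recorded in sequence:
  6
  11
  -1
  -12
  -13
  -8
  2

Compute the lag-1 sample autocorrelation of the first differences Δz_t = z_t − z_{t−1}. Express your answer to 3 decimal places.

First differences Δz: 5, -12, -11, -1, 5, 10
Mean of differences = -0.6667
Numerator Σ(Δz_t−Δz̄)(Δz_{t+1}−Δz̄) = 114.8889
Denominator Σ(Δz_t−Δz̄)² = 413.3333
r_1(Δz) = 114.8889 / 413.3333 = 0.278

0.278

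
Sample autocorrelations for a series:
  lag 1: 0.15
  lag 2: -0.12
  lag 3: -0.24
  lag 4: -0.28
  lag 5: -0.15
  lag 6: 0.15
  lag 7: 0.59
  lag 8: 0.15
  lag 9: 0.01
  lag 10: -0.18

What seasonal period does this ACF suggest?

The largest autocorrelation is r_7 = 0.59; the remaining lags stay at or below 0.15.
The dominant spike at lag 7 indicates a seasonal period of 7.

7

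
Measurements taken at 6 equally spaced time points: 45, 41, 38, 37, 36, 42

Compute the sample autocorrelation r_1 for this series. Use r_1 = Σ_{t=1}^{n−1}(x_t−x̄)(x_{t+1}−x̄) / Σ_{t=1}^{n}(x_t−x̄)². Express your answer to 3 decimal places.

0.198

Mean x̄ = (45 + 41 + 38 + 37 + 36 + 42)/6 = 39.8333
Deviations from mean: 5.1667, 1.1667, -1.8333, -2.8333, -3.8333, 2.1667
Σ(x_t−x̄)(x_{t+1}−x̄) = (6.0278) + (-2.1389) + (5.1944) + (10.8611) + (-8.3056) = 11.6389
Denominator Σ(x_t−x̄)² = 58.8333
r_1 = 11.6389 / 58.8333 = 0.198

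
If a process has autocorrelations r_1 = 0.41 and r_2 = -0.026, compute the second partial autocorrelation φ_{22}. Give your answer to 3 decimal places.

-0.233

φ_{22} = (r_2 − r_1²) / (1 − r_1²)
r_1² = (0.41)² = 0.1681
Numerator = -0.026 − 0.1681 = -0.1941; denominator = 1 − 0.1681 = 0.8319
φ_{22} = -0.1941 / 0.8319 = -0.233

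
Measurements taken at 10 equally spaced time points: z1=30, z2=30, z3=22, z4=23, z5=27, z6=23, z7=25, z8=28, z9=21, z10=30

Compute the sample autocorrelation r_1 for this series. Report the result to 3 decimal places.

-0.212

Mean z̄ = (30 + 30 + 22 + 23 + 27 + 23 + 25 + 28 + 21 + 30)/10 = 25.9000
Numerator Σ_{t=1}^{9}(z_t−z̄)(z_{t+1}−z̄) = -23.9100
Denominator Σ(z_t−z̄)² = 112.9000
r_1 = -23.9100 / 112.9000 = -0.212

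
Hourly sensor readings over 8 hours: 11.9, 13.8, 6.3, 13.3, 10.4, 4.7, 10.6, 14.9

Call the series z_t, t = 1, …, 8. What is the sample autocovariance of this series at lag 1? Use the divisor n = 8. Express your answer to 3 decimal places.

-2.496

Mean z̄ = (11.9 + 13.8 + 6.3 + 13.3 + 10.4 + 4.7 + 10.6 + 14.9)/8 = 10.7375
Σ_{t=1}^{7}(z_t−z̄)(z_{t+1}−z̄) = -19.9702
γ_1 = -19.9702 / 8 = -2.496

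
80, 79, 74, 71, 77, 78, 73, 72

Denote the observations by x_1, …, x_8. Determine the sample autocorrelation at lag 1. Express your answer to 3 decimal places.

Mean x̄ = (80 + 79 + 74 + 71 + 77 + 78 + 73 + 72)/8 = 75.5000
Deviations from mean: 4.5000, 3.5000, -1.5000, -4.5000, 1.5000, 2.5000, -2.5000, -3.5000
Σ(x_t−x̄)(x_{t+1}−x̄) = (15.7500) + (-5.2500) + (6.7500) + (-6.7500) + (3.7500) + (-6.2500) + (8.7500) = 16.7500
Denominator Σ(x_t−x̄)² = 82.0000
r_1 = 16.7500 / 82.0000 = 0.204

0.204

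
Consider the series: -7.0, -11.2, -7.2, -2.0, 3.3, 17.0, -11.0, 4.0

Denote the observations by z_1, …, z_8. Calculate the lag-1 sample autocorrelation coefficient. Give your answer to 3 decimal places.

-0.048

Mean z̄ = (-7.0 − 11.2 − 7.2 − 2.0 + 3.3 + 17.0 − 11.0 + 4.0)/8 = -1.7625
Deviations from mean: -5.2375, -9.4375, -5.4375, -0.2375, 5.0625, 18.7625, -9.2375, 5.7625
Σ(z_t−z̄)(z_{t+1}−z̄) = (49.4289) + (51.3164) + (1.2914) + (-1.2023) + (94.9852) + (-173.3186) + (-53.2311) = -30.7302
Denominator Σ(z_t−z̄)² = 642.3188
r_1 = -30.7302 / 642.3188 = -0.048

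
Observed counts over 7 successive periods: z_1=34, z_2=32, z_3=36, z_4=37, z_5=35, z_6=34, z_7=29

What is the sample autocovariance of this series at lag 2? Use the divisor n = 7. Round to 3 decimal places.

-1.169

Mean z̄ = (34 + 32 + 36 + 37 + 35 + 34 + 29)/7 = 33.8571
Σ_{t=1}^{5}(z_t−z̄)(z_{t+2}−z̄) = -8.1837
γ_2 = -8.1837 / 7 = -1.169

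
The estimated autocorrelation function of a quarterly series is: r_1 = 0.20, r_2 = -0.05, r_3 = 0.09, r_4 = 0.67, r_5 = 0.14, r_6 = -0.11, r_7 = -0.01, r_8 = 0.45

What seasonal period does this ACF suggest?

The largest autocorrelation is r_4 = 0.67, with a weaker echo at lag 8 (0.45); the remaining lags stay at or below 0.20.
The dominant spike at lag 4 indicates a seasonal period of 4.

4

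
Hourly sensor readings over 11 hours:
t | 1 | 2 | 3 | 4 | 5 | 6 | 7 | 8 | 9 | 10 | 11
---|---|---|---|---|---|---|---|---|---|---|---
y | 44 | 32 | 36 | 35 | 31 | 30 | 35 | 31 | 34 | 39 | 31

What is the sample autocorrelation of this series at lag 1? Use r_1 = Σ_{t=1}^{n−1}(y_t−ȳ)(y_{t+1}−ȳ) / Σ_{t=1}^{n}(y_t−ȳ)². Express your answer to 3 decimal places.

Mean ȳ = (44 + 32 + 36 + 35 + 31 + 30 + 35 + 31 + 34 + 39 + 31)/11 = 34.3636
Numerator Σ_{t=1}^{10}(y_t−ȳ)(y_{t+1}−ȳ) = -34.0413
Denominator Σ(y_t−ȳ)² = 176.5455
r_1 = -34.0413 / 176.5455 = -0.193

-0.193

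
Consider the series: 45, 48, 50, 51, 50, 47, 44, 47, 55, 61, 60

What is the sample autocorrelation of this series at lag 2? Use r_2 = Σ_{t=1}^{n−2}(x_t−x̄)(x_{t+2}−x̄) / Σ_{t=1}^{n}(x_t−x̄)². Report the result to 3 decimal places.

Mean x̄ = (45 + 48 + 50 + 51 + 50 + 47 + 44 + 47 + 55 + 61 + 60)/11 = 50.7273
Numerator Σ_{t=1}^{9}(x_t−x̄)(x_{t+2}−x̄) = -5.6942
Denominator Σ(x_t−x̄)² = 324.1818
r_2 = -5.6942 / 324.1818 = -0.018

-0.018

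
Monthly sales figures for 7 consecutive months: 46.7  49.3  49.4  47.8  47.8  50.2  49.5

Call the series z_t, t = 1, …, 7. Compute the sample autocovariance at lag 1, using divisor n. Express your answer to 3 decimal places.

-0.103

Mean z̄ = (46.7 + 49.3 + 49.4 + 47.8 + 47.8 + 50.2 + 49.5)/7 = 48.6714
Deviations: -1.9714, 0.6286, 0.7286, -0.8714, -0.8714, 1.5286, 0.8286
Σ_{t=1}^{6}(z_t−z̄)(z_{t+1}−z̄) = -0.7222
γ_1 = -0.7222 / 7 = -0.103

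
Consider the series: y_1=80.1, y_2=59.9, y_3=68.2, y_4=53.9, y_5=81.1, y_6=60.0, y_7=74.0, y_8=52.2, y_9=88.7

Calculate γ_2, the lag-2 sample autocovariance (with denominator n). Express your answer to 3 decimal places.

62.470

Mean ȳ = (80.1 + 59.9 + 68.2 + 53.9 + 81.1 + 60.0 + 74.0 + 52.2 + 88.7)/9 = 68.6778
Σ_{t=1}^{7}(y_t−ȳ)(y_{t+2}−ȳ) = 562.2290
γ_2 = 562.2290 / 9 = 62.470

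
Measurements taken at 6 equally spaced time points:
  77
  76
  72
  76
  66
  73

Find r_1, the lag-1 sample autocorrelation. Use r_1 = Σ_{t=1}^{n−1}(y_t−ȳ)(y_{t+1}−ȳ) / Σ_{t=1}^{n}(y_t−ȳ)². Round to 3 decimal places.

Mean ȳ = (77 + 76 + 72 + 76 + 66 + 73)/6 = 73.3333
Deviations from mean: 3.6667, 2.6667, -1.3333, 2.6667, -7.3333, -0.3333
Σ(y_t−ȳ)(y_{t+1}−ȳ) = (9.7778) + (-3.5556) + (-3.5556) + (-19.5556) + (2.4444) = -14.4444
Denominator Σ(y_t−ȳ)² = 83.3333
r_1 = -14.4444 / 83.3333 = -0.173

-0.173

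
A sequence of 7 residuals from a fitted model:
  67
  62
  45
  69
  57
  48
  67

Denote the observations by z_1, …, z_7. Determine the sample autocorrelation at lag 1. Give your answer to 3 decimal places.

Mean z̄ = (67 + 62 + 45 + 69 + 57 + 48 + 67)/7 = 59.2857
Deviations from mean: 7.7143, 2.7143, -14.2857, 9.7143, -2.2857, -11.2857, 7.7143
Σ(z_t−z̄)(z_{t+1}−z̄) = (20.9388) + (-38.7755) + (-138.7755) + (-22.2041) + (25.7959) + (-87.0612) = -240.0816
Denominator Σ(z_t−z̄)² = 557.4286
r_1 = -240.0816 / 557.4286 = -0.431

-0.431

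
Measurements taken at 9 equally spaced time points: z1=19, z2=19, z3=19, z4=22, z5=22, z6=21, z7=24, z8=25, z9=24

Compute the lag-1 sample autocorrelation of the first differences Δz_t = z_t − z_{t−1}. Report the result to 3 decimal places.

-0.288

First differences Δz: 0, 0, 3, 0, -1, 3, 1, -1
Mean of differences = 0.6250
Numerator Σ(Δz_t−Δz̄)(Δz_{t+1}−Δz̄) = -5.1406
Denominator Σ(Δz_t−Δz̄)² = 17.8750
r_1(Δz) = -5.1406 / 17.8750 = -0.288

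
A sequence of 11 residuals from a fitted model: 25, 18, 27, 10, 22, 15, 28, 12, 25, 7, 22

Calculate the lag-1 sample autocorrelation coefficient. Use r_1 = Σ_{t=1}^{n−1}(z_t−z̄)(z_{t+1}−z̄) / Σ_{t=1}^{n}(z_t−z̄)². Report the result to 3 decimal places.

Mean z̄ = (25 + 18 + 27 + 10 + 22 + 15 + 28 + 12 + 25 + 7 + 22)/11 = 19.1818
Numerator Σ_{t=1}^{10}(z_t−z̄)(z_{t+1}−z̄) = -372.7603
Denominator Σ(z_t−z̄)² = 525.6364
r_1 = -372.7603 / 525.6364 = -0.709

-0.709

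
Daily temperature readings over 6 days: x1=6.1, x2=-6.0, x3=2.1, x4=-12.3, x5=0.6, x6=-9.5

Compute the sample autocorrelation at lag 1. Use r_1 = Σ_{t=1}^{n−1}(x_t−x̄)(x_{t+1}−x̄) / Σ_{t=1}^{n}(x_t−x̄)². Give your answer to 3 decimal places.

-0.569

Mean x̄ = (6.1 − 6.0 + 2.1 − 12.3 + 0.6 − 9.5)/6 = -3.1667
Σ(x_t−x̄)(x_{t+1}−x̄) = (-26.2556) + (-14.9222) + (-48.1022) + (-34.4022) + (-23.8556) = -147.5378
Denominator Σ(x_t−x̄)² = 259.3533
r_1 = -147.5378 / 259.3533 = -0.569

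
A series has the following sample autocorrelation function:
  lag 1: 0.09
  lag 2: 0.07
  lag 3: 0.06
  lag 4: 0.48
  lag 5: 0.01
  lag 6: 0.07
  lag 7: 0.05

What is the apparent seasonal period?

The largest autocorrelation is r_4 = 0.48; the remaining lags stay at or below 0.09.
The dominant spike at lag 4 indicates a seasonal period of 4.

4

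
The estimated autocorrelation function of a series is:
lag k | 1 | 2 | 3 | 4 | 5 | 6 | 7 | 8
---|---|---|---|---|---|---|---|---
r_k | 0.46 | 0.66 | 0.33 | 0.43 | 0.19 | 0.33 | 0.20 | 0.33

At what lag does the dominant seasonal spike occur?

2

The largest autocorrelation is r_2 = 0.66; the remaining lags stay at or below 0.46.
The dominant spike at lag 2 indicates a seasonal period of 2.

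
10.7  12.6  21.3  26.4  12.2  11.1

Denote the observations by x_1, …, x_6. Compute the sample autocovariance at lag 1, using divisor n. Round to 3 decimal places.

Mean x̄ = (10.7 + 12.6 + 21.3 + 26.4 + 12.2 + 11.1)/6 = 15.7167
Deviations: -5.0167, -3.1167, 5.5833, 10.6833, -3.5167, -4.6167
Σ_{t=1}^{5}(x_t−x̄)(x_{t+1}−x̄) = 36.5481
γ_1 = 36.5481 / 6 = 6.091

6.091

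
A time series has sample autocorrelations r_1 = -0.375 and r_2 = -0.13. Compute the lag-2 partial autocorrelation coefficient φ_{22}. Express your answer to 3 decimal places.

-0.315

φ_{22} = (r_2 − r_1²) / (1 − r_1²)
r_1² = (-0.375)² = 0.140625
Numerator = -0.13 − 0.1406 = -0.2706; denominator = 1 − 0.1406 = 0.8594
φ_{22} = -0.2706 / 0.8594 = -0.315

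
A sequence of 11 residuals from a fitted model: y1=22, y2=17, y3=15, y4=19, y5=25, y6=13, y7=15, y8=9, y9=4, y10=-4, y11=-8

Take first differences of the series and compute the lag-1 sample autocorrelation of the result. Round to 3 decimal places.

First differences Δy: -5, -2, 4, 6, -12, 2, -6, -5, -8, -4
Mean of differences = -3.0000
Numerator Σ(Δy_t−Δȳ)(Δy_{t+1}−Δȳ) = -52.0000
Denominator Σ(Δy_t−Δȳ)² = 280.0000
r_1(Δy) = -52.0000 / 280.0000 = -0.186

-0.186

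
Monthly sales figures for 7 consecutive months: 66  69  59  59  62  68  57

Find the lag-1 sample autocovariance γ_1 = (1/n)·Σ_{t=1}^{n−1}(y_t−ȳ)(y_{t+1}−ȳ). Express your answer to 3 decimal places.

Mean ȳ = (66 + 69 + 59 + 59 + 62 + 68 + 57)/7 = 62.8571
Deviations: 3.1429, 6.1429, -3.8571, -3.8571, -0.8571, 5.1429, -5.8571
Σ_{t=1}^{6}(y_t−ȳ)(y_{t+1}−ȳ) = -20.7347
γ_1 = -20.7347 / 7 = -2.962

-2.962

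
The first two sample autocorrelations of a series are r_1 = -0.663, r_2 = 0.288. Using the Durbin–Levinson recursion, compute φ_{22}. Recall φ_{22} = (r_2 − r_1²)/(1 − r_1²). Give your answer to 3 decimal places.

φ_{22} = (r_2 − r_1²) / (1 − r_1²)
r_1² = (-0.663)² = 0.439569
Numerator = 0.288 − 0.4396 = -0.1516; denominator = 1 − 0.4396 = 0.5604
φ_{22} = -0.1516 / 0.5604 = -0.270

-0.270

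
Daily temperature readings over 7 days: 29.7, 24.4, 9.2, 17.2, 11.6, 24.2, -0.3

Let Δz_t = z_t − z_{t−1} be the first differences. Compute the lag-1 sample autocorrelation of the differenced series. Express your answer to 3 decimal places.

-0.510

First differences Δz: -5.3, -15.2, 8.0, -5.6, 12.6, -24.5
Mean of differences = -5.0000
Numerator Σ(Δz_t−Δz̄)(Δz_{t+1}−Δz̄) = -491.1000
Denominator Σ(Δz_t−Δz̄)² = 963.5000
r_1(Δz) = -491.1000 / 963.5000 = -0.510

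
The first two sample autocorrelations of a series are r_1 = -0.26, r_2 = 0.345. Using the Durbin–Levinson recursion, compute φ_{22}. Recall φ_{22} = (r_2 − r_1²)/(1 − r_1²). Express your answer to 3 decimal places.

0.298

φ_{22} = (r_2 − r_1²) / (1 − r_1²)
r_1² = (-0.26)² = 0.0676
Numerator = 0.345 − 0.0676 = 0.2774; denominator = 1 − 0.0676 = 0.9324
φ_{22} = 0.2774 / 0.9324 = 0.298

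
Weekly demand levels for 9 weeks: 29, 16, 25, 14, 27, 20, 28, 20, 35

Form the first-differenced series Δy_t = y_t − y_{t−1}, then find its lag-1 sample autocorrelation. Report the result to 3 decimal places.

First differences Δy: -13, 9, -11, 13, -7, 8, -8, 15
Mean of differences = 0.7500
Numerator Σ(Δy_t−Δȳ)(Δy_{t+1}−Δȳ) = -693.5625
Denominator Σ(Δy_t−Δȳ)² = 937.5000
r_1(Δy) = -693.5625 / 937.5000 = -0.740

-0.740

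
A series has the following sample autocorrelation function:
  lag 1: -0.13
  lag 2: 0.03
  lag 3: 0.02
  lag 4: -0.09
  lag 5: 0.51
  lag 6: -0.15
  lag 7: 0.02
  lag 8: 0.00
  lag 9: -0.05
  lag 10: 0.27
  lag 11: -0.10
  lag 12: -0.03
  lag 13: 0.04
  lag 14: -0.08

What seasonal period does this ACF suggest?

The largest autocorrelation is r_5 = 0.51, with a weaker echo at lag 10 (0.27); the remaining lags stay at or below 0.04.
The dominant spike at lag 5 indicates a seasonal period of 5.

5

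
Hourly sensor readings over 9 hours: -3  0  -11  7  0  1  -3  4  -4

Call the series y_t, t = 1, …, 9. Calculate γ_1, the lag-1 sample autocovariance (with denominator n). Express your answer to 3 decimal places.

-12.333

Mean ȳ = (-3 + 0 − 11 + 7 + 0 + 1 − 3 + 4 − 4)/9 = -1.0000
Σ_{t=1}^{8}(y_t−ȳ)(y_{t+1}−ȳ) = -111.0000
γ_1 = -111.0000 / 9 = -12.333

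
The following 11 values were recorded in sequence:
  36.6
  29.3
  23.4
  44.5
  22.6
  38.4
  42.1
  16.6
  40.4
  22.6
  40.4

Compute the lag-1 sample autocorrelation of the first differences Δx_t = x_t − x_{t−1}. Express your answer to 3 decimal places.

-0.726

First differences Δx: -7.3, -5.9, 21.1, -21.9, 15.8, 3.7, -25.5, 23.8, -17.8, 17.8
Mean of differences = 0.3800
Numerator Σ(Δx_t−Δx̄)(Δx_{t+1}−Δx̄) = -2270.3984
Denominator Σ(Δx_t−Δx̄)² = 3125.1760
r_1(Δx) = -2270.3984 / 3125.1760 = -0.726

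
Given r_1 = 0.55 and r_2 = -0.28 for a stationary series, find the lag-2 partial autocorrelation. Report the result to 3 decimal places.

φ_{22} = (r_2 − r_1²) / (1 − r_1²)
r_1² = (0.55)² = 0.3025
Numerator = -0.28 − 0.3025 = -0.5825; denominator = 1 − 0.3025 = 0.6975
φ_{22} = -0.5825 / 0.6975 = -0.835

-0.835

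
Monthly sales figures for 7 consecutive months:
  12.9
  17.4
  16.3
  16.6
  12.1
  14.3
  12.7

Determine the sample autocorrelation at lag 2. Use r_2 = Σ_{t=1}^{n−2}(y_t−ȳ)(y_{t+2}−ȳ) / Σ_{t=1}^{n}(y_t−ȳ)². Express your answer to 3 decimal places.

Mean ȳ = (12.9 + 17.4 + 16.3 + 16.6 + 12.1 + 14.3 + 12.7)/7 = 14.6143
Deviations from mean: -1.7143, 2.7857, 1.6857, 1.9857, -2.5143, -0.3143, -1.9143
Σ(y_t−ȳ)(y_{t+2}−ȳ) = (-2.8898) + (5.5316) + (-4.2384) + (-0.6241) + (4.8131) = 2.5924
Denominator Σ(y_t−ȳ)² = 27.5686
r_2 = 2.5924 / 27.5686 = 0.094

0.094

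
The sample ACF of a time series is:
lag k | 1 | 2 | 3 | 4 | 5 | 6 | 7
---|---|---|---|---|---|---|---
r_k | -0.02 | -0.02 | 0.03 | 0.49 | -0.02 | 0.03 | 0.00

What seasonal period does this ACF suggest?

4

The largest autocorrelation is r_4 = 0.49; the remaining lags stay at or below 0.03.
The dominant spike at lag 4 indicates a seasonal period of 4.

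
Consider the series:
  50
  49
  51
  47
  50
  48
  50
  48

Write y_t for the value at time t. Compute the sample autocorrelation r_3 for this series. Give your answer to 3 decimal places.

Mean ȳ = (50 + 49 + 51 + 47 + 50 + 48 + 50 + 48)/8 = 49.1250
Deviations from mean: 0.8750, -0.1250, 1.8750, -2.1250, 0.8750, -1.1250, 0.8750, -1.1250
Numerator Σ_{t=1}^{5}(y_t−ȳ)(y_{t+3}−ȳ) = -6.9219
Denominator Σ(y_t−ȳ)² = 12.8750
r_3 = -6.9219 / 12.8750 = -0.538

-0.538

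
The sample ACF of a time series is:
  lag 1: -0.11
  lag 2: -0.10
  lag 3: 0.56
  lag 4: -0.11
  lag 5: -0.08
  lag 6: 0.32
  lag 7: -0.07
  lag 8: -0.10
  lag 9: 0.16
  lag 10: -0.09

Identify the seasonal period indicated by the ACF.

3

The largest autocorrelation is r_3 = 0.56, with weaker echoes at lags 6 (0.32) and 9 (0.16); the remaining lags stay at or below -0.07.
The dominant spike at lag 3 indicates a seasonal period of 3.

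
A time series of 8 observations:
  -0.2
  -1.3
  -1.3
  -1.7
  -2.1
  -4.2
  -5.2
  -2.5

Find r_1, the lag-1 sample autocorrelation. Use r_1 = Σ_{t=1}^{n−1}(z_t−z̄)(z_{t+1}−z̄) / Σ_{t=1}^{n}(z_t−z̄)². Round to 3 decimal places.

Mean z̄ = (-0.2 − 1.3 − 1.3 − 1.7 − 2.1 − 4.2 − 5.2 − 2.5)/8 = -2.3125
Deviations from mean: 2.1125, 1.0125, 1.0125, 0.6125, 0.2125, -1.8875, -2.8875, -0.1875
Σ(z_t−z̄)(z_{t+1}−z̄) = (2.1389) + (1.0252) + (0.6202) + (0.1302) + (-0.4011) + (5.4502) + (0.5414) = 9.5048
Denominator Σ(z_t−z̄)² = 18.8688
r_1 = 9.5048 / 18.8688 = 0.504

0.504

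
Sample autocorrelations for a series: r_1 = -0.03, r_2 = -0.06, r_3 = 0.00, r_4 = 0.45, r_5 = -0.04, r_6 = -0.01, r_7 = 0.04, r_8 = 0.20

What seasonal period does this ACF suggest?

The largest autocorrelation is r_4 = 0.45, with a weaker echo at lag 8 (0.20); the remaining lags stay at or below 0.04.
The dominant spike at lag 4 indicates a seasonal period of 4.

4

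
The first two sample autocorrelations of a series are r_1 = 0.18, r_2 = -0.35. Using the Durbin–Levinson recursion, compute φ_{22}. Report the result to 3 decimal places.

-0.395

φ_{22} = (r_2 − r_1²) / (1 − r_1²)
r_1² = (0.18)² = 0.0324
Numerator = -0.35 − 0.0324 = -0.3824; denominator = 1 − 0.0324 = 0.9676
φ_{22} = -0.3824 / 0.9676 = -0.395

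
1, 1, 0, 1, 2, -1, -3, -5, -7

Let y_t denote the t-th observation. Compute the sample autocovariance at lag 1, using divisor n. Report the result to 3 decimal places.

5.155

Mean ȳ = (1 + 1 + 0 + 1 + 2 − 1 − 3 − 5 − 7)/9 = -1.2222
Σ_{t=1}^{8}(y_t−ȳ)(y_{t+1}−ȳ) = 46.3951
γ_1 = 46.3951 / 9 = 5.155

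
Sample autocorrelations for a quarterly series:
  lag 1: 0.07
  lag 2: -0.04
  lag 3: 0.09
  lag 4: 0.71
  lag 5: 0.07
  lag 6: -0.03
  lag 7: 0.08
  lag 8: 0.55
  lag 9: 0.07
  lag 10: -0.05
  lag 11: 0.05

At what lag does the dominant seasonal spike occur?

4

The largest autocorrelation is r_4 = 0.71, with a weaker echo at lag 8 (0.55); the remaining lags stay at or below 0.09.
The dominant spike at lag 4 indicates a seasonal period of 4.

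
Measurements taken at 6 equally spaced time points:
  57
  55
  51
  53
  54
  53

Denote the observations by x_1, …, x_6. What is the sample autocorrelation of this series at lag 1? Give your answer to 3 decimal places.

0.119

Mean x̄ = (57 + 55 + 51 + 53 + 54 + 53)/6 = 53.8333
Deviations from mean: 3.1667, 1.1667, -2.8333, -0.8333, 0.1667, -0.8333
Numerator Σ_{t=1}^{5}(x_t−x̄)(x_{t+1}−x̄) = 2.4722
Denominator Σ(x_t−x̄)² = 20.8333
r_1 = 2.4722 / 20.8333 = 0.119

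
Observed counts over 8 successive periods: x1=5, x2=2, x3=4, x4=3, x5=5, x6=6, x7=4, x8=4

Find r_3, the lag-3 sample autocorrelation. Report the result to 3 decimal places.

-0.280

Mean x̄ = (5 + 2 + 4 + 3 + 5 + 6 + 4 + 4)/8 = 4.1250
Σ(x_t−x̄)(x_{t+3}−x̄) = (-0.9844) + (-1.8594) + (-0.2344) + (0.1406) + (-0.1094) = -3.0469
Denominator Σ(x_t−x̄)² = 10.8750
r_3 = -3.0469 / 10.8750 = -0.280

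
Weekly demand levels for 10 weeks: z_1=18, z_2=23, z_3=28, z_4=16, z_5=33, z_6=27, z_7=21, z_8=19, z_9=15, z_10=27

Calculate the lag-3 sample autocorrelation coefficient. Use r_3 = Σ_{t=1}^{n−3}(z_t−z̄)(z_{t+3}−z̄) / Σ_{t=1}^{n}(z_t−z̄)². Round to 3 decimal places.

-0.031

Mean z̄ = (18 + 23 + 28 + 16 + 33 + 27 + 21 + 19 + 15 + 27)/10 = 22.7000
Σ(z_t−z̄)(z_{t+3}−z̄) = (31.4900) + (3.0900) + (22.7900) + (11.3900) + (-38.1100) + (-33.1100) + (-7.3100) = -9.7700
Denominator Σ(z_t−z̄)² = 314.1000
r_3 = -9.7700 / 314.1000 = -0.031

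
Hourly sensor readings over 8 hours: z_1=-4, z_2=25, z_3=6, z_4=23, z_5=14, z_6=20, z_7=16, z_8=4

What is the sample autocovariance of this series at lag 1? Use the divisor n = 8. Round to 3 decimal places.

-43.375

Mean z̄ = (-4 + 25 + 6 + 23 + 14 + 20 + 16 + 4)/8 = 13.0000
Σ_{t=1}^{7}(z_t−z̄)(z_{t+1}−z̄) = -347.0000
γ_1 = -347.0000 / 8 = -43.375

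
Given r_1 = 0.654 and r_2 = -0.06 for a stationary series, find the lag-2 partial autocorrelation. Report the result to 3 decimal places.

-0.852

φ_{22} = (r_2 − r_1²) / (1 − r_1²)
r_1² = (0.654)² = 0.427716
Numerator = -0.06 − 0.4277 = -0.4877; denominator = 1 − 0.4277 = 0.5723
φ_{22} = -0.4877 / 0.5723 = -0.852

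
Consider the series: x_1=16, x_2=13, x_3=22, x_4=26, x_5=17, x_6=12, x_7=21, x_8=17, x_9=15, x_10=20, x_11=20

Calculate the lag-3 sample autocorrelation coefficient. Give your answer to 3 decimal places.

Mean x̄ = (16 + 13 + 22 + 26 + 17 + 12 + 21 + 17 + 15 + 20 + 20)/11 = 18.0909
Numerator Σ_{t=1}^{8}(x_t−x̄)(x_{t+3}−x̄) = 11.7025
Denominator Σ(x_t−x̄)² = 172.9091
r_3 = 11.7025 / 172.9091 = 0.068

0.068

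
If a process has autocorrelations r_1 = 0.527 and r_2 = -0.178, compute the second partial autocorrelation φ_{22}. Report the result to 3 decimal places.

φ_{22} = (r_2 − r_1²) / (1 − r_1²)
r_1² = (0.527)² = 0.277729
Numerator = -0.178 − 0.2777 = -0.4557; denominator = 1 − 0.2777 = 0.7223
φ_{22} = -0.4557 / 0.7223 = -0.631

-0.631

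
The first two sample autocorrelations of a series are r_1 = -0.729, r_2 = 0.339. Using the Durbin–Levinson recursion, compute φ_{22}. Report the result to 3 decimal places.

φ_{22} = (r_2 − r_1²) / (1 − r_1²)
r_1² = (-0.729)² = 0.531441
Numerator = 0.339 − 0.5314 = -0.1924; denominator = 1 − 0.5314 = 0.4686
φ_{22} = -0.1924 / 0.4686 = -0.411

-0.411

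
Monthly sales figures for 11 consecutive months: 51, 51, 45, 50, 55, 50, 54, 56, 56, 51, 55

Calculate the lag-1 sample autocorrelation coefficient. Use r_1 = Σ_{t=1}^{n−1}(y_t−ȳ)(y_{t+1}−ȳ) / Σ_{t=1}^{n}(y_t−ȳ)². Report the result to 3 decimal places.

Mean ȳ = (51 + 51 + 45 + 50 + 55 + 50 + 54 + 56 + 56 + 51 + 55)/11 = 52.1818
Numerator Σ_{t=1}^{10}(y_t−ȳ)(y_{t+1}−ȳ) = 22.9669
Denominator Σ(y_t−ȳ)² = 113.6364
r_1 = 22.9669 / 113.6364 = 0.202

0.202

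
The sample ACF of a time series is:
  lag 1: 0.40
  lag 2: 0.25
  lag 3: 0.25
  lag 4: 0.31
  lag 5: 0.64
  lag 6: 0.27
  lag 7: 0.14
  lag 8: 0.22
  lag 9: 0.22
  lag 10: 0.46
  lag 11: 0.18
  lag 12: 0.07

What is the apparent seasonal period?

The largest autocorrelation is r_5 = 0.64, with a weaker echo at lag 10 (0.46); the remaining lags stay at or below 0.40. The elevated value at lag 1 (0.40), dropping to 0.25 at lag 2, reflects decaying short-term dependence rather than seasonality.
The dominant spike at lag 5 indicates a seasonal period of 5.

5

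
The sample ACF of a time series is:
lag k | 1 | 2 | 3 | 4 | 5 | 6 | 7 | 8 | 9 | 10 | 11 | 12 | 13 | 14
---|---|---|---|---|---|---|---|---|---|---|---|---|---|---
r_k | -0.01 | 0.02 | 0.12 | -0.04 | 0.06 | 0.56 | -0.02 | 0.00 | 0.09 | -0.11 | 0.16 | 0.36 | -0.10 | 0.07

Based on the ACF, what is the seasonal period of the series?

The largest autocorrelation is r_6 = 0.56, with a weaker echo at lag 12 (0.36); the remaining lags stay at or below 0.16.
The dominant spike at lag 6 indicates a seasonal period of 6.

6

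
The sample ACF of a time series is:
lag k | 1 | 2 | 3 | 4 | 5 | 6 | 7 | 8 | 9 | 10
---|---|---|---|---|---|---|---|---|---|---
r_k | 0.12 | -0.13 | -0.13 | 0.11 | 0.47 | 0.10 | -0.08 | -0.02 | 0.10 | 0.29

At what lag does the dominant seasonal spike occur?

The largest autocorrelation is r_5 = 0.47, with a weaker echo at lag 10 (0.29); the remaining lags stay at or below 0.12.
The dominant spike at lag 5 indicates a seasonal period of 5.

5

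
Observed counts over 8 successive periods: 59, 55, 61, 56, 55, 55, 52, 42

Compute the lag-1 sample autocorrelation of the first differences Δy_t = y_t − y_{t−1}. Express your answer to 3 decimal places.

First differences Δy: -4, 6, -5, -1, 0, -3, -10
Mean of differences = -2.4286
Numerator Σ(Δy_t−Δȳ)(Δy_{t+1}−Δȳ) = -32.1837
Denominator Σ(Δy_t−Δȳ)² = 145.7143
r_1(Δy) = -32.1837 / 145.7143 = -0.221

-0.221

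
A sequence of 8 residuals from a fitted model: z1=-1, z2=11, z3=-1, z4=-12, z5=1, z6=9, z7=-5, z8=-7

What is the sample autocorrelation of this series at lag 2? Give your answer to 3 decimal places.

-0.740

Mean z̄ = (-1 + 11 − 1 − 12 + 1 + 9 − 5 − 7)/8 = -0.6250
Deviations from mean: -0.3750, 11.6250, -0.3750, -11.3750, 1.6250, 9.6250, -4.3750, -6.3750
Σ(z_t−z̄)(z_{t+2}−z̄) = (0.1406) + (-132.2344) + (-0.6094) + (-109.4844) + (-7.1094) + (-61.3594) = -310.6563
Denominator Σ(z_t−z̄)² = 419.8750
r_2 = -310.6563 / 419.8750 = -0.740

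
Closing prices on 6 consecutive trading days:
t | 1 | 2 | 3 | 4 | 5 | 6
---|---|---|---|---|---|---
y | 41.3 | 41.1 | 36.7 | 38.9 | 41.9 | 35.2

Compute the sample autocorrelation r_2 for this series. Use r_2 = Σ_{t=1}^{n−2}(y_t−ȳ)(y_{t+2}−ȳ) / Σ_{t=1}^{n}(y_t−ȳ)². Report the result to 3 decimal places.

Mean ȳ = (41.3 + 41.1 + 36.7 + 38.9 + 41.9 + 35.2)/6 = 39.1833
Deviations from mean: 2.1167, 1.9167, -2.4833, -0.2833, 2.7167, -3.9833
Σ(y_t−ȳ)(y_{t+2}−ȳ) = (-5.2564) + (-0.5431) + (-6.7464) + (1.1286) = -11.4172
Denominator Σ(y_t−ȳ)² = 37.6483
r_2 = -11.4172 / 37.6483 = -0.303

-0.303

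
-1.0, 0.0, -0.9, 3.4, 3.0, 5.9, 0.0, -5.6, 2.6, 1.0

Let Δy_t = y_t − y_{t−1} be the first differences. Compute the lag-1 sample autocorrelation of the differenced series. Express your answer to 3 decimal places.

First differences Δy: 1.0, -0.9, 4.3, -0.4, 2.9, -5.9, -5.6, 8.2, -1.6
Mean of differences = 0.2222
Numerator Σ(Δy_t−Δȳ)(Δy_{t+1}−Δȳ) = -51.3872
Denominator Σ(Δy_t−Δȳ)² = 164.3956
r_1(Δy) = -51.3872 / 164.3956 = -0.313

-0.313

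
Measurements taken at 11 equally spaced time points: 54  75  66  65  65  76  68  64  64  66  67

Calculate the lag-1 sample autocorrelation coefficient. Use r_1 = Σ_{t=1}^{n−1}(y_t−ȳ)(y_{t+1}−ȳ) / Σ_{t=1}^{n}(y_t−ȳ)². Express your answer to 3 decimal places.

Mean ȳ = (54 + 75 + 66 + 65 + 65 + 76 + 68 + 64 + 64 + 66 + 67)/11 = 66.3636
Numerator Σ_{t=1}^{10}(y_t−ȳ)(y_{t+1}−ȳ) = -102.5868
Denominator Σ(y_t−ȳ)² = 338.5455
r_1 = -102.5868 / 338.5455 = -0.303

-0.303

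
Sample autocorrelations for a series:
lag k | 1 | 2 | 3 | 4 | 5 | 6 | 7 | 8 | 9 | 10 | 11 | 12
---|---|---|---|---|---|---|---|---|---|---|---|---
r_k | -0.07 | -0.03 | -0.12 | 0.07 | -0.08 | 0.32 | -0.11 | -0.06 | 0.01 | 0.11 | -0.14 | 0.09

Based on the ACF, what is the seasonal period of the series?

The largest autocorrelation is r_6 = 0.32; the remaining lags stay at or below 0.11.
The dominant spike at lag 6 indicates a seasonal period of 6.

6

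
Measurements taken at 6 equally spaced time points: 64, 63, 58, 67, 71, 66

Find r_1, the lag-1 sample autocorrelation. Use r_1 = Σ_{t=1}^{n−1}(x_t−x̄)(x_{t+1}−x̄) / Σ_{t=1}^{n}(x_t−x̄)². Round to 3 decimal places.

Mean x̄ = (64 + 63 + 58 + 67 + 71 + 66)/6 = 64.8333
Deviations from mean: -0.8333, -1.8333, -6.8333, 2.1667, 6.1667, 1.1667
Σ(x_t−x̄)(x_{t+1}−x̄) = (1.5278) + (12.5278) + (-14.8056) + (13.3611) + (7.1944) = 19.8056
Denominator Σ(x_t−x̄)² = 94.8333
r_1 = 19.8056 / 94.8333 = 0.209

0.209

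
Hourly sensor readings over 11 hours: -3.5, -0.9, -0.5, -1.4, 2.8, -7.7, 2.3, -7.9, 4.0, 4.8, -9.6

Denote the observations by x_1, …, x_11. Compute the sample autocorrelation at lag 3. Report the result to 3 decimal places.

Mean x̄ = (-3.5 − 0.9 − 0.5 − 1.4 + 2.8 − 7.7 + 2.3 − 7.9 + 4.0 + 4.8 − 9.6)/11 = -1.6000
Numerator Σ_{t=1}^{8}(x_t−x̄)(x_{t+3}−x̄) = 10.2500
Denominator Σ(x_t−x̄)² = 253.1400
r_3 = 10.2500 / 253.1400 = 0.040

0.040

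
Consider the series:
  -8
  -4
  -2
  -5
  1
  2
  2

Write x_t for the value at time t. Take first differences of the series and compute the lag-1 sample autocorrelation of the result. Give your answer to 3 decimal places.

First differences Δx: 4, 2, -3, 6, 1, 0
Mean of differences = 1.6667
Numerator Σ(Δx_t−Δx̄)(Δx_{t+1}−Δx̄) = -22.7778
Denominator Σ(Δx_t−Δx̄)² = 49.3333
r_1(Δx) = -22.7778 / 49.3333 = -0.462

-0.462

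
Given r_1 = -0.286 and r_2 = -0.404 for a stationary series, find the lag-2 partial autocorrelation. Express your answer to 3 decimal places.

φ_{22} = (r_2 − r_1²) / (1 − r_1²)
r_1² = (-0.286)² = 0.081796
Numerator = -0.404 − 0.0818 = -0.4858; denominator = 1 − 0.0818 = 0.9182
φ_{22} = -0.4858 / 0.9182 = -0.529

-0.529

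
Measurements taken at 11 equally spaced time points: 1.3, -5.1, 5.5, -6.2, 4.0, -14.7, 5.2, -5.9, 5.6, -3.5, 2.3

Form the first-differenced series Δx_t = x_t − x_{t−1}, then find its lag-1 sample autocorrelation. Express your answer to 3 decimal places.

-0.913

First differences Δx: -6.4, 10.6, -11.7, 10.2, -18.7, 19.9, -11.1, 11.5, -9.1, 5.8
Mean of differences = 0.1000
Numerator Σ(Δx_t−Δx̄)(Δx_{t+1}−Δx̄) = -1380.2100
Denominator Σ(Δx_t−Δx̄)² = 1511.7600
r_1(Δx) = -1380.2100 / 1511.7600 = -0.913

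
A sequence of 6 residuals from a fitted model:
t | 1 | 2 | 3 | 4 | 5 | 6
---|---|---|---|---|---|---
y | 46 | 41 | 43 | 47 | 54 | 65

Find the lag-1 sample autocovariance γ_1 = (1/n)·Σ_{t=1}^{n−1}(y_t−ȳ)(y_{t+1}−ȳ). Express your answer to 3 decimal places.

Mean ȳ = (46 + 41 + 43 + 47 + 54 + 65)/6 = 49.3333
Σ_{t=1}^{5}(y_t−ȳ)(y_{t+1}−ȳ) = 157.5556
γ_1 = 157.5556 / 6 = 26.259

26.259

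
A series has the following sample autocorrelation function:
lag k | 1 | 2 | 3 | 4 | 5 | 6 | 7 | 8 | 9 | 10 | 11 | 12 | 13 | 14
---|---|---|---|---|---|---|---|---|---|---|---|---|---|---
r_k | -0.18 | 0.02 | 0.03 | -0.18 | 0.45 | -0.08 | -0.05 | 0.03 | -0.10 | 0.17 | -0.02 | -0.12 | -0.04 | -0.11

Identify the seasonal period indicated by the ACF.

The largest autocorrelation is r_5 = 0.45, with a weaker echo at lag 10 (0.17); the remaining lags stay at or below 0.03.
The dominant spike at lag 5 indicates a seasonal period of 5.

5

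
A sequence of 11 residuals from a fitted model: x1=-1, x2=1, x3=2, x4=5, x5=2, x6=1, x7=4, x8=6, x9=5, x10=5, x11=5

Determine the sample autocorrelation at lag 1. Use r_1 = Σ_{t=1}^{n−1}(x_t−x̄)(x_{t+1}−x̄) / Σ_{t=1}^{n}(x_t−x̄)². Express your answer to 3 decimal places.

0.431

Mean x̄ = (-1 + 1 + 2 + 5 + 2 + 1 + 4 + 6 + 5 + 5 + 5)/11 = 3.1818
Numerator Σ_{t=1}^{10}(x_t−x̄)(x_{t+1}−x̄) = 22.2397
Denominator Σ(x_t−x̄)² = 51.6364
r_1 = 22.2397 / 51.6364 = 0.431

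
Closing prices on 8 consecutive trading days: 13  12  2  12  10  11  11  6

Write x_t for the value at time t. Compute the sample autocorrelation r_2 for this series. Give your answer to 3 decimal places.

Mean x̄ = (13 + 12 + 2 + 12 + 10 + 11 + 11 + 6)/8 = 9.6250
Deviations from mean: 3.3750, 2.3750, -7.6250, 2.3750, 0.3750, 1.3750, 1.3750, -3.6250
Numerator Σ_{t=1}^{6}(x_t−x̄)(x_{t+2}−x̄) = -24.1563
Denominator Σ(x_t−x̄)² = 97.8750
r_2 = -24.1563 / 97.8750 = -0.247

-0.247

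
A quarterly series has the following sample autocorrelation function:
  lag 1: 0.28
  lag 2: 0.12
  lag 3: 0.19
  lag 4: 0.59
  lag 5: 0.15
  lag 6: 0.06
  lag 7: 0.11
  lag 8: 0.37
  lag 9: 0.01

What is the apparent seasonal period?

4

The largest autocorrelation is r_4 = 0.59, with a weaker echo at lag 8 (0.37); the remaining lags stay at or below 0.28. The elevated value at lag 1 (0.28), dropping to 0.12 at lag 2, reflects decaying short-term dependence rather than seasonality.
The dominant spike at lag 4 indicates a seasonal period of 4.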